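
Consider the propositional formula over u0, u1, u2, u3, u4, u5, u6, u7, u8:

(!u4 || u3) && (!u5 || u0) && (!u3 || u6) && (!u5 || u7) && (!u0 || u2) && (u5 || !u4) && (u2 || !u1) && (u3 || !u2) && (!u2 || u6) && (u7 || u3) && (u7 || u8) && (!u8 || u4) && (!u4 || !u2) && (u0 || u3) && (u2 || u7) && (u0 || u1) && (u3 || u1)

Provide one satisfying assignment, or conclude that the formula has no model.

u0 ↦ false,  u1 ↦ true,  u2 ↦ true,  u3 ↦ true,  u4 ↦ false,  u5 ↦ false,  u6 ↦ true,  u7 ↦ true,  u8 ↦ false

Suppose u4 = false.
Unit clause (!u8) forces u8 = false.
Unit clause (u7) forces u7 = true.
Suppose u5 = false.
Suppose u3 = true.
Unit clause (u6) forces u6 = true.
Suppose u0 = false.
Unit clause (u1) forces u1 = true.
Unit clause (u2) forces u2 = true.
Every clause now holds.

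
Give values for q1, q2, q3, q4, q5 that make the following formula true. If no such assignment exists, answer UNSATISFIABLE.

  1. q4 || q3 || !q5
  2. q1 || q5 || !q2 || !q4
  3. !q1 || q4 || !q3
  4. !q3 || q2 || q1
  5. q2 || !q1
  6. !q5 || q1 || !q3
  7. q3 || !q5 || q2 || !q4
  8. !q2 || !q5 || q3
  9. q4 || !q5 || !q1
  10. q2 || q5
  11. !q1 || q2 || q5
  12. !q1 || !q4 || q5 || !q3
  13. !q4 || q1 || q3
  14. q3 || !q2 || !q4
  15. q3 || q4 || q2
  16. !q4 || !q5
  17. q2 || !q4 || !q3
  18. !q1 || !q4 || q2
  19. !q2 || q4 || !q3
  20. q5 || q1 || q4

q1 ↦ true,  q2 ↦ true,  q3 ↦ false,  q4 ↦ false,  q5 ↦ false

Try q2 = true.
Try q5 = false.
Try q1 = true.
Try q4 = false.
From the singleton clause (!q3), q3 = false.
Every clause now holds.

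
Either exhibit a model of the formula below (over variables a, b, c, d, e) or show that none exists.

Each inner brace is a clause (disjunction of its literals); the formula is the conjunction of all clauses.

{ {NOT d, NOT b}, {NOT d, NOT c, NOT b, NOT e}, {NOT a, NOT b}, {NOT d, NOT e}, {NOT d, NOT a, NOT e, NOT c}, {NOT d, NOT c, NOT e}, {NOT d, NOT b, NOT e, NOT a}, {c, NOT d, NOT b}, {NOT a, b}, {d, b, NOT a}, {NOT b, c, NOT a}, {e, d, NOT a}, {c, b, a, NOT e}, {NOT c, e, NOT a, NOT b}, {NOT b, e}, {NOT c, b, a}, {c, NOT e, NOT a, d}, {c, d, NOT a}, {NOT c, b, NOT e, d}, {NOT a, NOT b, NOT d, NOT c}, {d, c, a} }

Suppose d = false.
Suppose a = false.
The clause (c) is unit, so c = true.
The clause (b) is unit, so b = true.
The clause (e) is unit, so e = true.
Every clause now holds.

a=false; b=true; c=true; d=false; e=true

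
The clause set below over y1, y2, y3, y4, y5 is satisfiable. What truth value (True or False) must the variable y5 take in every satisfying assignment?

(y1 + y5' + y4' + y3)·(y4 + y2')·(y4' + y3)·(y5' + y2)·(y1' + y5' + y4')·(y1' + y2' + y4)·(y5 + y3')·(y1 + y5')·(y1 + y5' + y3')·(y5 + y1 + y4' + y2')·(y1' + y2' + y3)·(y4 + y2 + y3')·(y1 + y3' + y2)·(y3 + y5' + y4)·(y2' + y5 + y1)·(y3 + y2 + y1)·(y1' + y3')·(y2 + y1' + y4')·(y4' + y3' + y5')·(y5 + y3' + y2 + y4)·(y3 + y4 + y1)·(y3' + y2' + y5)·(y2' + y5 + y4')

Suppose y5 = 1.
The clause (y2) is unit, so y2 = 1.
The clause (y4) is unit, so y4 = 1.
The clause (y3) is unit, so y3 = 1.
Now (y3') is unsatisfied and unit — conflict.
So every satisfying assignment has y5 = False.

False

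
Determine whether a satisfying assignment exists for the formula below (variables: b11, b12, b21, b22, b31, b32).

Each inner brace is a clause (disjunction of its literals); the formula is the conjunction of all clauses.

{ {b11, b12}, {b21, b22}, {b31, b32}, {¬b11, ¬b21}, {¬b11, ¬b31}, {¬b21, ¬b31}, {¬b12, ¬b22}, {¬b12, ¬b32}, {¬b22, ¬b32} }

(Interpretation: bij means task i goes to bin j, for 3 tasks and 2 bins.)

Suppose b11 = True.
Unit clause (¬b21) forces b21 = False.
Unit clause (b22) forces b22 = True.
Unit clause (¬b31) forces b31 = False.
Unit clause (b32) forces b32 = True.
Now (¬b32) is unsatisfied and unit — conflict.
Backtrack on b11: now try b11 = False.
Unit clause (b12) forces b12 = True.
Unit clause (¬b22) forces b22 = False.
Unit clause (b21) forces b21 = True.
Unit clause (¬b31) forces b31 = False.
Unit clause (b32) forces b32 = True.
Now (¬b32) is unsatisfied and unit — conflict.
Either choice for b11 ends in contradiction.
No assignment satisfies every clause.

No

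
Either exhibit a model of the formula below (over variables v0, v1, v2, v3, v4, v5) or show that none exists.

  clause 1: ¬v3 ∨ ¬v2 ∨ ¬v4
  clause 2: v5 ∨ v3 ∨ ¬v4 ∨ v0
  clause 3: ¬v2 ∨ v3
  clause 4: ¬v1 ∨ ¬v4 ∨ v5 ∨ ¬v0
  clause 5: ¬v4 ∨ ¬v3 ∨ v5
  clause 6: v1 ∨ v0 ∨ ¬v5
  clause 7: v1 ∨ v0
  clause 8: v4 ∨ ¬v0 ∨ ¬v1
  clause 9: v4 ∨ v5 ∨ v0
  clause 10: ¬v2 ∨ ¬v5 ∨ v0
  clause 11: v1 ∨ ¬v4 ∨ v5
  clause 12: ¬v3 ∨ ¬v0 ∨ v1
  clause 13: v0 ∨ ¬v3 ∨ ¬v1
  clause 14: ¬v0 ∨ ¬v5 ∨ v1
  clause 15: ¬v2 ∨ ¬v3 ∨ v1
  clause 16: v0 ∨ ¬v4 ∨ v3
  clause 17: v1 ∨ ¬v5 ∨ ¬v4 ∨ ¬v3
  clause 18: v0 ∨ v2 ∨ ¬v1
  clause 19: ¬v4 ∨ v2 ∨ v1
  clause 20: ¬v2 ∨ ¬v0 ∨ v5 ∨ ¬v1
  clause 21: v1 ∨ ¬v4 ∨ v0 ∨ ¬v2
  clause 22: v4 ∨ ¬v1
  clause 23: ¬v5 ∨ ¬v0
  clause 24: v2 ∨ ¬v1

Case v2 = False:
The clause (¬v1) is unit, so v1 = False.
The clause (v0) is unit, so v0 = True.
The clause (¬v3) is unit, so v3 = False.
The clause (¬v5) is unit, so v5 = False.
The clause (¬v4) is unit, so v4 = False.
All clauses are satisfied.

v0=True; v1=False; v2=False; v3=False; v4=False; v5=False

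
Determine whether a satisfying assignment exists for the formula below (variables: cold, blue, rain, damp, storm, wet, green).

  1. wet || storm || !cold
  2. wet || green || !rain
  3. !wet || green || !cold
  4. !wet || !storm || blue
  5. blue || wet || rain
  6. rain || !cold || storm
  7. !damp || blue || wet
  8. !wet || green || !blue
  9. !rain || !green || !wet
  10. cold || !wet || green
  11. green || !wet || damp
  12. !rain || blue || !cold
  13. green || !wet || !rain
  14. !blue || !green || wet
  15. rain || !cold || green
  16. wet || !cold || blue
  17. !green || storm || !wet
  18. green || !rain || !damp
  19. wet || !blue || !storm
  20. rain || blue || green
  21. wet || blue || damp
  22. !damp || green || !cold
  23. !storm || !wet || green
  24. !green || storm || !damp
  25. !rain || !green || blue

Satisfiable

Suppose wet = true.
Suppose green = true.
(!rain) alone gives rain = false.
(storm) alone gives storm = true.
(blue) alone gives blue = true.
Every clause is now satisfied; cold, damp are unconstrained.
A satisfying assignment: cold ↦ true, blue ↦ true, rain ↦ false, damp ↦ true, storm ↦ true, wet ↦ true, green ↦ true.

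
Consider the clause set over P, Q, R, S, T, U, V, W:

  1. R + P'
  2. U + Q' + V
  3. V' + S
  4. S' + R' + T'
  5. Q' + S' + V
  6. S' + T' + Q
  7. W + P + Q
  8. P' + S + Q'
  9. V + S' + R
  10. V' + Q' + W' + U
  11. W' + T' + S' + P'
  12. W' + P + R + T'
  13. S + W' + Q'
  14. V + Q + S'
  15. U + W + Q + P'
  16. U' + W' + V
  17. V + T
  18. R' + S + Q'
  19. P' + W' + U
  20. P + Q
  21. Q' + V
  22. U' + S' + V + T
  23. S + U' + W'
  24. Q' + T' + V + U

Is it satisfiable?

Suppose R = 1.
Suppose V = 0.
Unit clause (T) forces T = 1.
Unit clause (S') forces S = 0.
Unit clause (Q') forces Q = 0.
Unit clause (P) forces P = 1.
Suppose U = 1.
Unit clause (W') forces W = 0.
Every clause now holds.
A satisfying assignment: P ↦ 1, Q ↦ 0, R ↦ 1, S ↦ 0, T ↦ 1, U ↦ 1, V ↦ 0, W ↦ 0.

Yes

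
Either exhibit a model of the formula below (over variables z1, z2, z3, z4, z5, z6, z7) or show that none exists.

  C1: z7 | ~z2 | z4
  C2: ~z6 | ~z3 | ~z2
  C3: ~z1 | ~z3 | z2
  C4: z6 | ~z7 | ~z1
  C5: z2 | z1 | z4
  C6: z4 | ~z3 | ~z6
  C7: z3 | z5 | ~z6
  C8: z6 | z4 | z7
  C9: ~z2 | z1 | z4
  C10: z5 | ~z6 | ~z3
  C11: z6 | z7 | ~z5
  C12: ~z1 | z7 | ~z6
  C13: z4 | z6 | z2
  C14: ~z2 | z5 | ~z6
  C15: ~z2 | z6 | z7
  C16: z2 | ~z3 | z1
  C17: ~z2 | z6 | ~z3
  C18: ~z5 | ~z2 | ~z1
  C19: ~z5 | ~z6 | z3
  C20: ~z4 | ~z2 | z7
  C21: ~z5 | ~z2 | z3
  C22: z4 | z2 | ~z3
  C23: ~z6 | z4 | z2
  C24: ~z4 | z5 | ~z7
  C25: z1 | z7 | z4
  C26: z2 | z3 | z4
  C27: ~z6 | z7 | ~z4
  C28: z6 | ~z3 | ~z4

z1: 1; z2: 0; z3: 0; z4: 1; z5: 0; z6: 0; z7: 0

Case z7 = 0:
Case z2 = 0:
Case z1 = 1:
Unit clause (~z3) forces z3 = 0.
Unit clause (~z6) forces z6 = 0.
Unit clause (z4) forces z4 = 1.
Unit clause (~z5) forces z5 = 0.
This assignment satisfies each clause.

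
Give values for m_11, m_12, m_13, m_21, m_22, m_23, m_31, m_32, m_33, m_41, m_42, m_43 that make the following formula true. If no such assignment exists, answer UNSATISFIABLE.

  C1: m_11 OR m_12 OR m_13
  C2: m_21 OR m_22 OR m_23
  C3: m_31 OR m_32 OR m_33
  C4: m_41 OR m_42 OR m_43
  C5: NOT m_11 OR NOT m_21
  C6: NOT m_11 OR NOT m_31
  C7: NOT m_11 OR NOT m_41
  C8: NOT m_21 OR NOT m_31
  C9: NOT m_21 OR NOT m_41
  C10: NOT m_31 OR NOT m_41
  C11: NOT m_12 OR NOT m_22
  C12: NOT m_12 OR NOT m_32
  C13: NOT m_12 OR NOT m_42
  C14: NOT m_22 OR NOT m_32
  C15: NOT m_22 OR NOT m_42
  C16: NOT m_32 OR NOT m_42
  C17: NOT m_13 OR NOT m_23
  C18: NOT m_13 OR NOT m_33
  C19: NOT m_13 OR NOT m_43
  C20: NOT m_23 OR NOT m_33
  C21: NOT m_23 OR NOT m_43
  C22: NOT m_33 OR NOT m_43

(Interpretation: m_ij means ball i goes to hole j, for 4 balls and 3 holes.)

UNSATISFIABLE

Branch on m_11: set m_11 = false.
Branch on m_12: set m_12 = true.
(NOT m_22) alone gives m_22 = false.
(NOT m_32) alone gives m_32 = false.
(NOT m_42) alone gives m_42 = false.
Branch on m_21: set m_21 = true.
(NOT m_31) alone gives m_31 = false.
(m_33) alone gives m_33 = true.
(NOT m_41) alone gives m_41 = false.
(m_43) alone gives m_43 = true.
That conflicts with the unit clause (NOT m_43).
Undo m_21 and try m_21 = false.
(m_23) alone gives m_23 = true.
(NOT m_13) alone gives m_13 = false.
(NOT m_33) alone gives m_33 = false.
(m_31) alone gives m_31 = true.
(NOT m_41) alone gives m_41 = false.
(m_43) alone gives m_43 = true.
That conflicts with the unit clause (NOT m_43).
Both values of m_21 lead to a conflict.
Undo m_12 and try m_12 = false.
(m_13) alone gives m_13 = true.
(NOT m_23) alone gives m_23 = false.
(NOT m_33) alone gives m_33 = false.
(NOT m_43) alone gives m_43 = false.
Branch on m_21: set m_21 = true.
(NOT m_31) alone gives m_31 = false.
(m_32) alone gives m_32 = true.
(NOT m_41) alone gives m_41 = false.
(m_42) alone gives m_42 = true.
That conflicts with the unit clause (NOT m_42).
Undo m_21 and try m_21 = false.
(m_22) alone gives m_22 = true.
(NOT m_32) alone gives m_32 = false.
(m_31) alone gives m_31 = true.
(NOT m_41) alone gives m_41 = false.
(m_42) alone gives m_42 = true.
That conflicts with the unit clause (NOT m_42).
Both values of m_21 lead to a conflict.
Both values of m_12 lead to a conflict.
Undo m_11 and try m_11 = true.
(NOT m_21) alone gives m_21 = false.
(NOT m_31) alone gives m_31 = false.
(NOT m_41) alone gives m_41 = false.
Branch on m_22: set m_22 = true.
(NOT m_12) alone gives m_12 = false.
(NOT m_32) alone gives m_32 = false.
(m_33) alone gives m_33 = true.
(NOT m_42) alone gives m_42 = false.
(m_43) alone gives m_43 = true.
That conflicts with the unit clause (NOT m_43).
Undo m_22 and try m_22 = false.
(m_23) alone gives m_23 = true.
(NOT m_13) alone gives m_13 = false.
(NOT m_33) alone gives m_33 = false.
(m_32) alone gives m_32 = true.
(NOT m_12) alone gives m_12 = false.
(NOT m_42) alone gives m_42 = false.
(m_43) alone gives m_43 = true.
That conflicts with the unit clause (NOT m_43).
Both values of m_22 lead to a conflict.
Both values of m_11 lead to a conflict.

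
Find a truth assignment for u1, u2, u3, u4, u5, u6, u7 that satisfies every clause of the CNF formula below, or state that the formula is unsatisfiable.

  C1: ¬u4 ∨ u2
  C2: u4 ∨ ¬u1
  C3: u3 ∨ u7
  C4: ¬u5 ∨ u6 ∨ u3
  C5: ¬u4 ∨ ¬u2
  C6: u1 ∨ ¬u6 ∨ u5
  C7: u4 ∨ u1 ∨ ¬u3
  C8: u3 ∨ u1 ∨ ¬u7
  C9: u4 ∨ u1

Branch on u4: set u4 = False.
Unit clause (¬u1) forces u1 = False.
Now (u1) is unsatisfied and unit — conflict.
So u4 must be the other value — set u4 = True.
Unit clause (u2) forces u2 = True.
Now (¬u2) is unsatisfied and unit — conflict.
Both values of u4 lead to a conflict.

UNSATISFIABLE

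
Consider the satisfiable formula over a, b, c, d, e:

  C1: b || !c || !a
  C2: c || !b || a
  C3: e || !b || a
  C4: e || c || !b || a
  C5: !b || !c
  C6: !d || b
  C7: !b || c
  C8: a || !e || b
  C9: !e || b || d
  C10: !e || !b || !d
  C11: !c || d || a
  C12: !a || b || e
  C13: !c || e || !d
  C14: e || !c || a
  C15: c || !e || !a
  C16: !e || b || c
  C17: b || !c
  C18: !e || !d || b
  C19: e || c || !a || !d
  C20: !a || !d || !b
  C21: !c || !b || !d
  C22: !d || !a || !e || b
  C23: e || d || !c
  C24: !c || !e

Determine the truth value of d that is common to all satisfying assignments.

False

Suppose d = true.
Unit clause (b) forces b = true.
Unit clause (!c) forces c = false.
But (c) is also a unit clause — contradiction.
So every satisfying assignment has d = False.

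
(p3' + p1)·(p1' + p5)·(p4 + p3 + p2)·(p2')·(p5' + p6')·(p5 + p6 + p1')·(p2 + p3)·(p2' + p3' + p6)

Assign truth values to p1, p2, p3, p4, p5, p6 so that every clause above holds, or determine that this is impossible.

p1 ↦ 1,  p2 ↦ 0,  p3 ↦ 1,  p4 ↦ 0,  p5 ↦ 1,  p6 ↦ 0

(p2') alone gives p2 = 0.
(p3) alone gives p3 = 1.
(p1) alone gives p1 = 1.
(p5) alone gives p5 = 1.
(p6') alone gives p6 = 0.
All clauses hold; p4 can take either value.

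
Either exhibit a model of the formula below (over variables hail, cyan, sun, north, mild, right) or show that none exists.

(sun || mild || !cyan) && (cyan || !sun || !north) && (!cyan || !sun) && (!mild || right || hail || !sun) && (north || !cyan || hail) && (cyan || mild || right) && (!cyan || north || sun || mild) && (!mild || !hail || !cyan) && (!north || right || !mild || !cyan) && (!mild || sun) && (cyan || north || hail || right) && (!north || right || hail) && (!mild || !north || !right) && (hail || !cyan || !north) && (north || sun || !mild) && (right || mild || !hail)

hail=false,  cyan=false,  sun=true,  north=false,  mild=true,  right=true

Suppose cyan = false.
Suppose sun = true.
From the singleton clause (!north), north = false.
Suppose mild = true.
Suppose right = true.
All clauses hold; hail can take either value.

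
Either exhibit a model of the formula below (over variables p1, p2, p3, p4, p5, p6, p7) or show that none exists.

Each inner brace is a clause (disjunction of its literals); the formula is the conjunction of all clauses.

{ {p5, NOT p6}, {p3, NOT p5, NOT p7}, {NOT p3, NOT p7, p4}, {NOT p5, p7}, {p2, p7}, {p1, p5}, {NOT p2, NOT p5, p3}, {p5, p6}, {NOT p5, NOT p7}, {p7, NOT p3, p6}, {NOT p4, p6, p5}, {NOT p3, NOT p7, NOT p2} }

UNSATISFIABLE

Suppose p5 = true.
(p7) alone gives p7 = true.
That conflicts with the unit clause (NOT p7).
Backtrack on p5: now try p5 = false.
(NOT p6) alone gives p6 = false.
That conflicts with the unit clause (p6).
Either choice for p5 ends in contradiction.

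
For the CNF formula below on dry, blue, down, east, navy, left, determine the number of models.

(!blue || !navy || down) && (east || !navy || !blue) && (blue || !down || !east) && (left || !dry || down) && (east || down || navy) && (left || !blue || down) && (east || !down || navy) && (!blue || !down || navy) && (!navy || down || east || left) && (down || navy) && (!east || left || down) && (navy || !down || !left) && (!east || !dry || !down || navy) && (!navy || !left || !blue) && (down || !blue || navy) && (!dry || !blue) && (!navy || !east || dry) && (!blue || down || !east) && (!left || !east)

6

There are 2^6 = 64 truth assignments over (dry, blue, down, east, navy, left).
Split on navy. With navy = true, the clauses containing navy are satisfied and !navy drops from the rest; 6 of the 2^5 = 32 assignments to the other variables satisfy what remains.
With navy = false, by the same count on the reduced clause set, 0 assignments work.
(One model: dry=F, blue=F, down=F, east=F, navy=T, left=T.)
Total: 6 + 0 = 6.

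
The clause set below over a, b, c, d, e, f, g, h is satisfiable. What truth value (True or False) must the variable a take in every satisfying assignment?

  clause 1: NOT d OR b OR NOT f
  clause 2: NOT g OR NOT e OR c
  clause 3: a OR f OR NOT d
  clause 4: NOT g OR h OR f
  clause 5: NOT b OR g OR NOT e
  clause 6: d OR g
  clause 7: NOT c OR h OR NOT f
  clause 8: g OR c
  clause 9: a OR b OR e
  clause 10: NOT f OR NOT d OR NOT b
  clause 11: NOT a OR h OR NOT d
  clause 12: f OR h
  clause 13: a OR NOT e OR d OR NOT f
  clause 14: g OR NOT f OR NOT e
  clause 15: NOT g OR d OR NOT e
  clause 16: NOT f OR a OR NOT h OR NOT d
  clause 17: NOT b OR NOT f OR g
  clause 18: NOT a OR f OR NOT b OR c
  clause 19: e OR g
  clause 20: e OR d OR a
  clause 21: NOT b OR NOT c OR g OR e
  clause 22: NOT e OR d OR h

Suppose a = false.
Try f = true.
Try d = false.
Unit clause (g) forces g = true.
Unit clause (NOT e) forces e = false.
That conflicts with the unit clause (e).
That branch fails; take d = true instead.
Unit clause (b) forces b = true.
That conflicts with the unit clause (NOT b).
Both values of d lead to a conflict.
That branch fails; take f = false instead.
Unit clause (NOT d) forces d = false.
Unit clause (g) forces g = true.
Unit clause (h) forces h = true.
Unit clause (NOT e) forces e = false.
That conflicts with the unit clause (e).
Both values of f lead to a conflict.
So every satisfying assignment has a = True.

True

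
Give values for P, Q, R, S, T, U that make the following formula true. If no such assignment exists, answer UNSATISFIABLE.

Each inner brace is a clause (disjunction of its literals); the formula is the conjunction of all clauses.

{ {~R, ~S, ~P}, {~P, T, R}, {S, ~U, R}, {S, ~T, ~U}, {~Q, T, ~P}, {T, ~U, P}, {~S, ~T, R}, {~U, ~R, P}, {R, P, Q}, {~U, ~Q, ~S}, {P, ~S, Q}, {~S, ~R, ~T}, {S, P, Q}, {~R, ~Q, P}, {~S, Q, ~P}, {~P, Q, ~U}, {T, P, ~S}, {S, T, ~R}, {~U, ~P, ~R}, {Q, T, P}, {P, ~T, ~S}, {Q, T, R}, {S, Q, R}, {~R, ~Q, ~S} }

Suppose R = 0.
Suppose P = 1.
From the singleton clause (T), T = 1.
From the singleton clause (~S), S = 0.
From the singleton clause (~U), U = 0.
From the singleton clause (Q), Q = 1.
All clauses are satisfied.

P ↦ 1; Q ↦ 1; R ↦ 0; S ↦ 0; T ↦ 1; U ↦ 0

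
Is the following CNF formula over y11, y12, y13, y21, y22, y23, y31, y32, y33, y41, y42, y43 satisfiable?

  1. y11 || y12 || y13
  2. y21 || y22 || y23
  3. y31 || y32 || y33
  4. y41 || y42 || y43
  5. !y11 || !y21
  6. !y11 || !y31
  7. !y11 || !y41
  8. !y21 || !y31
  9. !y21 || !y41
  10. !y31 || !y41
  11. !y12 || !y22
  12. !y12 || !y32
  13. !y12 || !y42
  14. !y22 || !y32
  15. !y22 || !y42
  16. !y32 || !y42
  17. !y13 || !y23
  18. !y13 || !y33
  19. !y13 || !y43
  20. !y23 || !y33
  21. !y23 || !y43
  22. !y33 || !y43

Case y11 = false:
Case y12 = true:
From the singleton clause (!y22), y22 = false.
From the singleton clause (!y32), y32 = false.
From the singleton clause (!y42), y42 = false.
Case y21 = true:
From the singleton clause (!y31), y31 = false.
From the singleton clause (y33), y33 = true.
From the singleton clause (!y41), y41 = false.
From the singleton clause (y43), y43 = true.
That conflicts with the unit clause (!y43).
So y21 must be the other value — set y21 = false.
From the singleton clause (y23), y23 = true.
From the singleton clause (!y13), y13 = false.
From the singleton clause (!y33), y33 = false.
From the singleton clause (y31), y31 = true.
From the singleton clause (!y41), y41 = false.
From the singleton clause (y43), y43 = true.
That conflicts with the unit clause (!y43).
Neither y21 = true nor y21 = false works.
So y12 must be the other value — set y12 = false.
From the singleton clause (y13), y13 = true.
From the singleton clause (!y23), y23 = false.
From the singleton clause (!y33), y33 = false.
From the singleton clause (!y43), y43 = false.
Case y21 = true:
From the singleton clause (!y31), y31 = false.
From the singleton clause (y32), y32 = true.
From the singleton clause (!y41), y41 = false.
From the singleton clause (y42), y42 = true.
That conflicts with the unit clause (!y42).
So y21 must be the other value — set y21 = false.
From the singleton clause (y22), y22 = true.
From the singleton clause (!y32), y32 = false.
From the singleton clause (y31), y31 = true.
From the singleton clause (!y41), y41 = false.
From the singleton clause (y42), y42 = true.
That conflicts with the unit clause (!y42).
Neither y21 = true nor y21 = false works.
Neither y12 = true nor y12 = false works.
So y11 must be the other value — set y11 = true.
From the singleton clause (!y21), y21 = false.
From the singleton clause (!y31), y31 = false.
From the singleton clause (!y41), y41 = false.
Case y22 = true:
From the singleton clause (!y12), y12 = false.
From the singleton clause (!y32), y32 = false.
From the singleton clause (y33), y33 = true.
From the singleton clause (!y42), y42 = false.
From the singleton clause (y43), y43 = true.
That conflicts with the unit clause (!y43).
So y22 must be the other value — set y22 = false.
From the singleton clause (y23), y23 = true.
From the singleton clause (!y13), y13 = false.
From the singleton clause (!y33), y33 = false.
From the singleton clause (y32), y32 = true.
From the singleton clause (!y12), y12 = false.
From the singleton clause (!y42), y42 = false.
From the singleton clause (y43), y43 = true.
That conflicts with the unit clause (!y43).
Neither y22 = true nor y22 = false works.
Neither y11 = true nor y11 = false works.
No assignment satisfies every clause.

No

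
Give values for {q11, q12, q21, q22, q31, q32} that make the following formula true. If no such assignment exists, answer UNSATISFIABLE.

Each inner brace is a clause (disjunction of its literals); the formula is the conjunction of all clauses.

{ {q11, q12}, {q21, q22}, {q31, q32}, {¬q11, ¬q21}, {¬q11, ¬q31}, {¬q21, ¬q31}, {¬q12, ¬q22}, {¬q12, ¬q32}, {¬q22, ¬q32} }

UNSATISFIABLE

Branch on q11: set q11 = True.
From the singleton clause (¬q21), q21 = False.
From the singleton clause (q22), q22 = True.
From the singleton clause (¬q31), q31 = False.
From the singleton clause (q32), q32 = True.
But (¬q32) is also a unit clause — contradiction.
That branch fails; take q11 = False instead.
From the singleton clause (q12), q12 = True.
From the singleton clause (¬q22), q22 = False.
From the singleton clause (q21), q21 = True.
From the singleton clause (¬q31), q31 = False.
From the singleton clause (q32), q32 = True.
But (¬q32) is also a unit clause — contradiction.
Neither q11 = True nor q11 = False works.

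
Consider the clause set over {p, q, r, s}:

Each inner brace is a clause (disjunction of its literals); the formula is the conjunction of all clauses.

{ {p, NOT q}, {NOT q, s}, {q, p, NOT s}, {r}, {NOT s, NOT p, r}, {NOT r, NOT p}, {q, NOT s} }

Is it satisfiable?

Yes

The clause (r) is unit, so r = true.
The clause (NOT p) is unit, so p = false.
The clause (NOT q) is unit, so q = false.
The clause (NOT s) is unit, so s = false.
This assignment satisfies each clause.
A satisfying assignment: p: false, q: false, r: true, s: false.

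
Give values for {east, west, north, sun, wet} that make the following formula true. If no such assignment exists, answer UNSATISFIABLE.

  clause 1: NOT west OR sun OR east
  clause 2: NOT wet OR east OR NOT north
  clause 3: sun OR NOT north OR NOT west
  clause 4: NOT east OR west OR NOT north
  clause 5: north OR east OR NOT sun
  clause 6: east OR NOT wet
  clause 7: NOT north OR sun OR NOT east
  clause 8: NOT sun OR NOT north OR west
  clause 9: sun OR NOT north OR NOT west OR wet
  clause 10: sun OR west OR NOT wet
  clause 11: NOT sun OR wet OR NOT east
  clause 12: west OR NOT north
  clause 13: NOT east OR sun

Branch on east: set east = true.
Unit clause (sun) forces sun = true.
Unit clause (wet) forces wet = true.
Branch on west: set west = true.
Every clause is now satisfied; north is unconstrained.

east=true, west=true, north=true, sun=true, wet=true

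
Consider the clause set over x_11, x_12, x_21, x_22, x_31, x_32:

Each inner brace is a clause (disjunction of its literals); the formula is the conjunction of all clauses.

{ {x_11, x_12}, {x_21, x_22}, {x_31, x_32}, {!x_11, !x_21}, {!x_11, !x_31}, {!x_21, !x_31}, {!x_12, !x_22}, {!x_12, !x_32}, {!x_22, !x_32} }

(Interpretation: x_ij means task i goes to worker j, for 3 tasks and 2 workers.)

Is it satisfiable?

No, unsatisfiable

Suppose x_11 = true.
Unit clause (!x_21) forces x_21 = false.
Unit clause (x_22) forces x_22 = true.
Unit clause (!x_31) forces x_31 = false.
Unit clause (x_32) forces x_32 = true.
That conflicts with the unit clause (!x_32).
Undo x_11 and try x_11 = false.
Unit clause (x_12) forces x_12 = true.
Unit clause (!x_22) forces x_22 = false.
Unit clause (x_21) forces x_21 = true.
Unit clause (!x_31) forces x_31 = false.
Unit clause (x_32) forces x_32 = true.
That conflicts with the unit clause (!x_32).
Both values of x_11 lead to a conflict.
No assignment satisfies every clause.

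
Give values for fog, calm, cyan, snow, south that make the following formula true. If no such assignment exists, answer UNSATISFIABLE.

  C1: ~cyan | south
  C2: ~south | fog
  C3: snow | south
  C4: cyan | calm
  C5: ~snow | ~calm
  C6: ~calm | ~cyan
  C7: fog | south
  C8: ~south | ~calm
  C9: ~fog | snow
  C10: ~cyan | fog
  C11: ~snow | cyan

Suppose cyan = 1.
From the singleton clause (south), south = 1.
From the singleton clause (fog), fog = 1.
From the singleton clause (~calm), calm = 0.
From the singleton clause (snow), snow = 1.
This assignment satisfies each clause.

fog: 1; calm: 0; cyan: 1; snow: 1; south: 1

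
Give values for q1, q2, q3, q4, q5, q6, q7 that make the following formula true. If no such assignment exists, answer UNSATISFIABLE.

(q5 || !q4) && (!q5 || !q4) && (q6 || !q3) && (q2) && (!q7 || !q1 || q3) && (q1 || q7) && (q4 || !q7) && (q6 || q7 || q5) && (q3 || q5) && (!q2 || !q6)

q1: true, q2: true, q3: false, q4: false, q5: true, q6: false, q7: false

From the singleton clause (q2), q2 = true.
From the singleton clause (!q6), q6 = false.
From the singleton clause (!q3), q3 = false.
From the singleton clause (q5), q5 = true.
From the singleton clause (!q4), q4 = false.
From the singleton clause (!q7), q7 = false.
From the singleton clause (q1), q1 = true.
All clauses are satisfied.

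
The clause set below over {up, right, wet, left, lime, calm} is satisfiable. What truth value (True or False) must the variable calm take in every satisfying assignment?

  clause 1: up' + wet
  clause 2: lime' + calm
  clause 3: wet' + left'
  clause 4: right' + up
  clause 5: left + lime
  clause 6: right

Suppose calm = 0.
(lime') alone gives lime = 0.
(left) alone gives left = 1.
(wet') alone gives wet = 0.
(up') alone gives up = 0.
(right') alone gives right = 0.
That conflicts with the unit clause (right).
So every satisfying assignment has calm = True.

True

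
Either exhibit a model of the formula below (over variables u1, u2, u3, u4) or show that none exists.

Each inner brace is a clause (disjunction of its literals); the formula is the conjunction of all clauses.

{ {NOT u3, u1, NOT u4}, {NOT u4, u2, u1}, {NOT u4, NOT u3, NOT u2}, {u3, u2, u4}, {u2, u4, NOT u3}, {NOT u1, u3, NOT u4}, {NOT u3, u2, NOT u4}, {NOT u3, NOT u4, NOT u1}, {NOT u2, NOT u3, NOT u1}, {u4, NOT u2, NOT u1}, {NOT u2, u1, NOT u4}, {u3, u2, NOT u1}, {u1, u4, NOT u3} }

Case u3 = false:
Case u2 = true:
Case u1 = false:
Unit clause (NOT u4) forces u4 = false.
Every clause now holds.

u1: false, u2: true, u3: false, u4: false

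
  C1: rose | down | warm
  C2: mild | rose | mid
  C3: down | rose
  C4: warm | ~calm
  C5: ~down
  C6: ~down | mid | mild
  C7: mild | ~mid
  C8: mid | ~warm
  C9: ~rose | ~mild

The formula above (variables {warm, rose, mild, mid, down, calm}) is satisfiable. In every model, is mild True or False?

False

Suppose mild = 1.
(~down) alone gives down = 0.
(rose) alone gives rose = 1.
That conflicts with the unit clause (~rose).
So every satisfying assignment has mild = False.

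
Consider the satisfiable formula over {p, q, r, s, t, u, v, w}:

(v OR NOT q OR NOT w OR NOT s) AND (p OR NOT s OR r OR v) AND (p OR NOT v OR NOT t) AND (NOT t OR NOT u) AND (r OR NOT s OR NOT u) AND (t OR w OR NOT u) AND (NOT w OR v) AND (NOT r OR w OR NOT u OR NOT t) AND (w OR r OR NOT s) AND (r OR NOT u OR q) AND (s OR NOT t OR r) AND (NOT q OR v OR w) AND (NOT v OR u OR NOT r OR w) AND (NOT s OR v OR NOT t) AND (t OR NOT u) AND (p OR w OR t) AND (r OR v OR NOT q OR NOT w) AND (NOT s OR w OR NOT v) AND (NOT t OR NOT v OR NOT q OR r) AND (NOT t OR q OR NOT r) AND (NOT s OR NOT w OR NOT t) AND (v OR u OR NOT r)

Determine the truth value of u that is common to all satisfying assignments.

Suppose u = true.
The clause (NOT t) is unit, so t = false.
But (t) is also a unit clause — contradiction.
So every satisfying assignment has u = False.

False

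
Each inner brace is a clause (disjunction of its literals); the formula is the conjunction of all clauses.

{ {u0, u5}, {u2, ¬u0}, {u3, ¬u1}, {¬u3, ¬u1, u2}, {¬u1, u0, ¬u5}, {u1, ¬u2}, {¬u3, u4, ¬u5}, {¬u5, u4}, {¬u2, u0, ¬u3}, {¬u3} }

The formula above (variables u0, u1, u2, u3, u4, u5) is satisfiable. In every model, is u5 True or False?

Suppose u5 = False.
Unit clause (u0) forces u0 = True.
Unit clause (u2) forces u2 = True.
Unit clause (u1) forces u1 = True.
Unit clause (u3) forces u3 = True.
Now (¬u3) is unsatisfied and unit — conflict.
So every satisfying assignment has u5 = True.

True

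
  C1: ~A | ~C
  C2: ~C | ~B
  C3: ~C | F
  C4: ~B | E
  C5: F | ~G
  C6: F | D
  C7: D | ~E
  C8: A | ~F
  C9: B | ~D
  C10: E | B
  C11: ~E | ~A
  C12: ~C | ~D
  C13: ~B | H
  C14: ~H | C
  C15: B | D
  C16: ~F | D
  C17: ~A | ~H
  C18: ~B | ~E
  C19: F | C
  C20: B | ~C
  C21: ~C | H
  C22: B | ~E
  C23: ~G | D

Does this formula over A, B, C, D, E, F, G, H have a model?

No

Branch on A: set A = 0.
Unit clause (~F) forces F = 0.
Unit clause (~C) forces C = 0.
That conflicts with the unit clause (C).
Undo A and try A = 1.
Unit clause (~C) forces C = 0.
Unit clause (~E) forces E = 0.
Unit clause (~B) forces B = 0.
That conflicts with the unit clause (B).
Either choice for A ends in contradiction.
No assignment satisfies every clause.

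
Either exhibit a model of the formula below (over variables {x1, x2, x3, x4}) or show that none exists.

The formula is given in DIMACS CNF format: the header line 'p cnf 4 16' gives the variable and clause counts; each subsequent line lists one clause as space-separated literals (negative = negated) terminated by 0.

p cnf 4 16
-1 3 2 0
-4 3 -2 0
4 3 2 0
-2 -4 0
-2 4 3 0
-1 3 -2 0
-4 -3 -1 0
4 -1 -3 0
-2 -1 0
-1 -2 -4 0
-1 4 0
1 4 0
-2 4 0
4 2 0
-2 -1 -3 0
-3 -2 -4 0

x1 ↦ False; x2 ↦ False; x3 ↦ True; x4 ↦ True

Try x2 = False.
(x4) alone gives x4 = True.
Try x1 = False.
No clause remains; x3 is free.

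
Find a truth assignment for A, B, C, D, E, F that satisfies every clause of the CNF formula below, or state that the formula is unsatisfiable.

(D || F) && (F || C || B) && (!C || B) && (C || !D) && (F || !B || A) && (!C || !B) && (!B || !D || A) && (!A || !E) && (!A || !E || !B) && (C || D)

UNSATISFIABLE

Case D = true:
From the singleton clause (C), C = true.
From the singleton clause (B), B = true.
Now (!B) is unsatisfied and unit — conflict.
Undo D and try D = false.
From the singleton clause (F), F = true.
From the singleton clause (C), C = true.
From the singleton clause (B), B = true.
Now (!B) is unsatisfied and unit — conflict.
Neither D = true nor D = false works.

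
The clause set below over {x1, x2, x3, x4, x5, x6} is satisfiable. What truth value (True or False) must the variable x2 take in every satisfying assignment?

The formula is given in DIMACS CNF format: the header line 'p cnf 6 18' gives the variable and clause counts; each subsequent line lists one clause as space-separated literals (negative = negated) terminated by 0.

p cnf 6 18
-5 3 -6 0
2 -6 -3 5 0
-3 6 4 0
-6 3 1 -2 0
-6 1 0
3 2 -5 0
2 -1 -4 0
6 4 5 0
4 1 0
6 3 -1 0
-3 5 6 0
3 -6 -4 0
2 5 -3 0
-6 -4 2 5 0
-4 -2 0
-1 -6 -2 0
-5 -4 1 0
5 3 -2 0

Suppose x2 = True.
The clause (¬x4) is unit, so x4 = False.
The clause (x1) is unit, so x1 = True.
The clause (¬x6) is unit, so x6 = False.
The clause (¬x3) is unit, so x3 = False.
Now (x3) is unsatisfied and unit — conflict.
So every satisfying assignment has x2 = False.

False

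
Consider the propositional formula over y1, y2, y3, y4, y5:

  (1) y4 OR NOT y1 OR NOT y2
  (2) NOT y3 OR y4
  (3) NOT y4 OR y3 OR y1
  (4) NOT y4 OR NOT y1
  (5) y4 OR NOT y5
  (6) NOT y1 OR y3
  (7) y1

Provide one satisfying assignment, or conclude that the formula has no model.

From the singleton clause (y1), y1 = true.
From the singleton clause (NOT y4), y4 = false.
From the singleton clause (NOT y2), y2 = false.
From the singleton clause (NOT y3), y3 = false.
But (y3) is also a unit clause — contradiction.

UNSATISFIABLE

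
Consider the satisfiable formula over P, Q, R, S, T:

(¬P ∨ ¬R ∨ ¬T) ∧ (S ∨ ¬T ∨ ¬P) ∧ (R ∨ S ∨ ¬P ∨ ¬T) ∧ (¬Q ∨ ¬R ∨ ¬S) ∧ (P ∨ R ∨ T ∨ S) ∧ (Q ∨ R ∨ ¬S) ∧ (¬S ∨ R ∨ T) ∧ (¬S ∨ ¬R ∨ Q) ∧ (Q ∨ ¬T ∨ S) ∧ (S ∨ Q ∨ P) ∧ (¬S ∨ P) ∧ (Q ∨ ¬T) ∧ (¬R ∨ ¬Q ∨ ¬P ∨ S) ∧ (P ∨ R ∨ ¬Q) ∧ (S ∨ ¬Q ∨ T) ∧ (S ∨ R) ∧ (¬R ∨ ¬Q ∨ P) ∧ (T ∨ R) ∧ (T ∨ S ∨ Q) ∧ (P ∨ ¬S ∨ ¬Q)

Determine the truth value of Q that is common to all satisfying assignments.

Suppose Q = False.
From the singleton clause (¬T), T = False.
From the singleton clause (R), R = True.
From the singleton clause (¬S), S = False.
Now (S) is unsatisfied and unit — conflict.
So every satisfying assignment has Q = True.

True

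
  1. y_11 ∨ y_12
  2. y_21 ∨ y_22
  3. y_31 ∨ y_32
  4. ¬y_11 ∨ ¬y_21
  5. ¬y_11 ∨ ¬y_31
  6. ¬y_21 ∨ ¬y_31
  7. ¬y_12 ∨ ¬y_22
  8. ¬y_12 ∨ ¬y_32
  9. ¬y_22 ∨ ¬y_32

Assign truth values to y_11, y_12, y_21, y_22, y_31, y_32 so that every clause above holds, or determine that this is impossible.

Branch on y_11: set y_11 = True.
The clause (¬y_21) is unit, so y_21 = False.
The clause (y_22) is unit, so y_22 = True.
The clause (¬y_31) is unit, so y_31 = False.
The clause (y_32) is unit, so y_32 = True.
Now (¬y_32) is unsatisfied and unit — conflict.
Backtrack on y_11: now try y_11 = False.
The clause (y_12) is unit, so y_12 = True.
The clause (¬y_22) is unit, so y_22 = False.
The clause (y_21) is unit, so y_21 = True.
The clause (¬y_31) is unit, so y_31 = False.
The clause (y_32) is unit, so y_32 = True.
Now (¬y_32) is unsatisfied and unit — conflict.
Both values of y_11 lead to a conflict.

UNSATISFIABLE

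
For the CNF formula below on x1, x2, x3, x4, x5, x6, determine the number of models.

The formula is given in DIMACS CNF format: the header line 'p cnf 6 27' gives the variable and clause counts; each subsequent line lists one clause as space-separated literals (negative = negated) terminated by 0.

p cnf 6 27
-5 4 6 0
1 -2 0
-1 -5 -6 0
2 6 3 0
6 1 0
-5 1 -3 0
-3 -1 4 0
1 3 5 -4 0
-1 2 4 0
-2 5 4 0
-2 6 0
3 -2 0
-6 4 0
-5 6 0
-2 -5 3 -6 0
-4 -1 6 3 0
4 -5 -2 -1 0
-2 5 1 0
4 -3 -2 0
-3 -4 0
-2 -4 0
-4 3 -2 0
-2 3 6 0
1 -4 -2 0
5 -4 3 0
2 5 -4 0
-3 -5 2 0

1

There are 2^6 = 64 truth assignments over (x1, x2, x3, x4, x5, x6).
Split on x5. With x5 = True, the clauses containing x5 are satisfied and ¬x5 drops from the rest; 1 of the 2^5 = 32 assignments to the other variables satisfy what remains.
With x5 = False, by the same count on the reduced clause set, 0 assignments work.
Total: 1 + 0 = 1.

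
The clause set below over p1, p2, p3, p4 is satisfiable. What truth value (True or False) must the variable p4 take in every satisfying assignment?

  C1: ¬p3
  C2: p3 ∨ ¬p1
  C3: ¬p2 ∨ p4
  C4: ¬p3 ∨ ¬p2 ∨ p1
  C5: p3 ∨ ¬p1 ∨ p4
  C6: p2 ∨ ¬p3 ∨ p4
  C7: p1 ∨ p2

Suppose p4 = False.
The clause (¬p3) is unit, so p3 = False.
The clause (¬p1) is unit, so p1 = False.
The clause (¬p2) is unit, so p2 = False.
But (p2) is also a unit clause — contradiction.
So every satisfying assignment has p4 = True.

True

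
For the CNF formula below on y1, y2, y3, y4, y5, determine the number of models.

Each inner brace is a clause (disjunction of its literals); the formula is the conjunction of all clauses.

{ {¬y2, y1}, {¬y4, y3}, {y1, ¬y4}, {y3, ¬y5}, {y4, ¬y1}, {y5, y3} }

6

There are 2^5 = 32 truth assignments over (y1, y2, y3, y4, y5).
Split on y1. With y1 = True, the clauses containing y1 are satisfied and ¬y1 drops from the rest; 4 of the 2^4 = 16 assignments to the other variables satisfy what remains.
With y1 = False, by the same count on the reduced clause set, 2 assignments work.
Total: 4 + 2 = 6.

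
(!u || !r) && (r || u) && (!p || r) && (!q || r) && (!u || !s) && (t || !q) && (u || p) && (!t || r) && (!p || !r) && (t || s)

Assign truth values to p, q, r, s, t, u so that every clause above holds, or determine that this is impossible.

UNSATISFIABLE

Try u = false.
From the singleton clause (r), r = true.
From the singleton clause (p), p = true.
Now (!p) is unsatisfied and unit — conflict.
So u must be the other value — set u = true.
From the singleton clause (!r), r = false.
From the singleton clause (!p), p = false.
From the singleton clause (!q), q = false.
From the singleton clause (!s), s = false.
From the singleton clause (!t), t = false.
Now (t) is unsatisfied and unit — conflict.
Either choice for u ends in contradiction.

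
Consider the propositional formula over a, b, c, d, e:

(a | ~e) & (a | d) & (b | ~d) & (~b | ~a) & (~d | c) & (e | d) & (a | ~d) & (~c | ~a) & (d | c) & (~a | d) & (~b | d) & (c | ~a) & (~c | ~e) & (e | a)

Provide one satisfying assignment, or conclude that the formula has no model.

UNSATISFIABLE

Case a = 1:
The clause (~b) is unit, so b = 0.
The clause (~d) is unit, so d = 0.
But (d) is also a unit clause — contradiction.
So a must be the other value — set a = 0.
The clause (~e) is unit, so e = 0.
But (e) is also a unit clause — contradiction.
Both values of a lead to a conflict.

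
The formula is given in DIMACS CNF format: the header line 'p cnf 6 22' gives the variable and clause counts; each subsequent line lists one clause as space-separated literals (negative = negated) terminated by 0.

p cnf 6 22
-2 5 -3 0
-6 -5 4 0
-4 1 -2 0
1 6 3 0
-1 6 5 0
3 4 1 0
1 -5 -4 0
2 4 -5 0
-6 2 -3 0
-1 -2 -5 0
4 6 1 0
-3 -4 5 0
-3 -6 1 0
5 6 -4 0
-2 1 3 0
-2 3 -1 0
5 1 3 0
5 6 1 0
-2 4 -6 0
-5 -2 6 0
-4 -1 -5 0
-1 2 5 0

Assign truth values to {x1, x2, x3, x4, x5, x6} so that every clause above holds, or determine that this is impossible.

Try x2 = False.
Try x4 = True.
Try x1 = True.
The clause (¬x5) is unit, so x5 = False.
Now (x5) is unsatisfied and unit — conflict.
So x1 must be the other value — set x1 = False.
The clause (¬x5) is unit, so x5 = False.
The clause (¬x3) is unit, so x3 = False.
Now (x3) is unsatisfied and unit — conflict.
Either choice for x1 ends in contradiction.
So x4 must be the other value — set x4 = False.
The clause (¬x5) is unit, so x5 = False.
The clause (¬x1) is unit, so x1 = False.
The clause (x3) is unit, so x3 = True.
The clause (¬x6) is unit, so x6 = False.
Now (x6) is unsatisfied and unit — conflict.
Either choice for x4 ends in contradiction.
So x2 must be the other value — set x2 = True.
Try x5 = True.
The clause (¬x1) is unit, so x1 = False.
The clause (¬x4) is unit, so x4 = False.
The clause (¬x6) is unit, so x6 = False.
Now (x6) is unsatisfied and unit — conflict.
So x5 must be the other value — set x5 = False.
The clause (¬x3) is unit, so x3 = False.
The clause (x1) is unit, so x1 = True.
Now (¬x1) is unsatisfied and unit — conflict.
Either choice for x5 ends in contradiction.
Either choice for x2 ends in contradiction.

UNSATISFIABLE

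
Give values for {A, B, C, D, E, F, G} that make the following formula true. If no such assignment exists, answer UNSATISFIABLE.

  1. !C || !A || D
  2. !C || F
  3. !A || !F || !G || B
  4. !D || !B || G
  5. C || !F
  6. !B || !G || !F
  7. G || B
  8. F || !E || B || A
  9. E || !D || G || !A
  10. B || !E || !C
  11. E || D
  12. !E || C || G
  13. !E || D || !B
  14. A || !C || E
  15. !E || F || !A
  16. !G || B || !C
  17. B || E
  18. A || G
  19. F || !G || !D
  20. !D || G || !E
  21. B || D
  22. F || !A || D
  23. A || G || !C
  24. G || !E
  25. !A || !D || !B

UNSATISFIABLE

Try C = false.
The clause (!F) is unit, so F = false.
Try G = true.
The clause (!D) is unit, so D = false.
The clause (E) is unit, so E = true.
The clause (!B) is unit, so B = false.
That conflicts with the unit clause (B).
Undo G and try G = false.
The clause (B) is unit, so B = true.
The clause (!D) is unit, so D = false.
The clause (E) is unit, so E = true.
That conflicts with the unit clause (!E).
Both values of G lead to a conflict.
Undo C and try C = true.
The clause (F) is unit, so F = true.
Try A = false.
The clause (E) is unit, so E = true.
The clause (B) is unit, so B = true.
The clause (!G) is unit, so G = false.
That conflicts with the unit clause (G).
Undo A and try A = true.
The clause (D) is unit, so D = true.
The clause (!B) is unit, so B = false.
The clause (!G) is unit, so G = false.
That conflicts with the unit clause (G).
Both values of A lead to a conflict.
Both values of C lead to a conflict.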